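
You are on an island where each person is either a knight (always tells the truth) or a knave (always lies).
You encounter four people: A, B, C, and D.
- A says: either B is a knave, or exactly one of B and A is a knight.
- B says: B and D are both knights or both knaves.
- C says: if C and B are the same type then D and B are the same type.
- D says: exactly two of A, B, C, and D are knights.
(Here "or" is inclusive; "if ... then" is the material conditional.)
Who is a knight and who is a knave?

A (knight): "either B is a knave, or exactly one of B and A is a knight" — True. ✓
As a knave, B's statement "B and D are both knights or both knaves" should be false; it is.
C is a knave; "if C and B are the same type then D and B are the same type" is false, as required.
As a knight, D's statement "exactly two of A, B, C, and D are knights" should be True; it is.

A is a knight, B is a knave, C is a knave, and D is a knight.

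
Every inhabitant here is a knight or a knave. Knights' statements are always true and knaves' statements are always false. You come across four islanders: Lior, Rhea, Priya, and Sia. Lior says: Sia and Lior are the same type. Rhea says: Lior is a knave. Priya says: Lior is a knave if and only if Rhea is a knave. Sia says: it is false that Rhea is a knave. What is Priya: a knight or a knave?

Priya is a knave.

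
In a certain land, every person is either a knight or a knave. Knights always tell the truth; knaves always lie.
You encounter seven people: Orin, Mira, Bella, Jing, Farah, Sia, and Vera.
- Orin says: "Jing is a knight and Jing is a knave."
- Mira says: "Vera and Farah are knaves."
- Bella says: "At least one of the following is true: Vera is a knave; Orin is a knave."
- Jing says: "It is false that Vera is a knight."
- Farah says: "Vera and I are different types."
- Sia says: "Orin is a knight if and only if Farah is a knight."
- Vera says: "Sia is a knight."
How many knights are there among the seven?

3

The unique consistent assignment is Orin=knave, Mira=knave, Bella=knight, Jing=knight, Farah=knight, Sia=knave, Vera=knave.
That has 3 knights.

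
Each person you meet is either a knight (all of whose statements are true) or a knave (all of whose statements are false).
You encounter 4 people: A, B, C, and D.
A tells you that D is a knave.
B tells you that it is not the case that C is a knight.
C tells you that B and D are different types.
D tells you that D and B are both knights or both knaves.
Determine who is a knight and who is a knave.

A is a knave; "D is a knave" is false, as required.
B is a knight, and the claim "it is not the case that C is a knight" is indeed true.
C is a knave; "B and D are different types" is false, as required.
As a knight, D's statement "D and B are both knights or both knaves" should be true; it is.

A is a knave, B is a knight, C is a knave, and D is a knight.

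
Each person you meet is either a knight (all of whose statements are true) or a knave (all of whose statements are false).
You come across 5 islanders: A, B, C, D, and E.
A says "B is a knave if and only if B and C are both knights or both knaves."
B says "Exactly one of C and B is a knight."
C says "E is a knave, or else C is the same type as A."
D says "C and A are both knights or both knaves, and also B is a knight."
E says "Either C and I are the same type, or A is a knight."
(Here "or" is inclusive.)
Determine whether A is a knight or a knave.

A is a knight.

Consistent assignments: {A=knight, B=knight, C=knave, D=knave, E=knight}; {A=knight, B=knave, C=knave, D=knave, E=knight}
In every consistent assignment, A is a knight.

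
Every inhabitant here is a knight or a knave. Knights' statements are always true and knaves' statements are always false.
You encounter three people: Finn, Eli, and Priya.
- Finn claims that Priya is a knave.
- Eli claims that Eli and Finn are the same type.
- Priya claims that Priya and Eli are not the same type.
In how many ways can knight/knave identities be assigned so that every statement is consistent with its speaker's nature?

Consistent assignments:
  Finn=knight, Eli=knave, Priya=knave

1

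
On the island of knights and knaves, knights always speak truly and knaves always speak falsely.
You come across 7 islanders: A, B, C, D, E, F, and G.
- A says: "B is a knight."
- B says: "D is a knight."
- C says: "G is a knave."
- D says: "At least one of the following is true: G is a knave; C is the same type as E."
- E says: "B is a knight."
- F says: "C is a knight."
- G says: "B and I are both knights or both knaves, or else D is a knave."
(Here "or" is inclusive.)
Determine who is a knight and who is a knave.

A is a knight, B is a knight, C is a knight, D is a knight, E is a knight, F is a knight, and G is a knave.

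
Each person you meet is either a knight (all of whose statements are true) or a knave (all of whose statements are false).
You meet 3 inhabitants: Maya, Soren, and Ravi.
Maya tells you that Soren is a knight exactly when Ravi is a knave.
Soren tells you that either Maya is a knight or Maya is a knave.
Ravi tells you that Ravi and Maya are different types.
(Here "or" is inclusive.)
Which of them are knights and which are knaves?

Maya is a knave, Soren is a knight, and Ravi is a knight.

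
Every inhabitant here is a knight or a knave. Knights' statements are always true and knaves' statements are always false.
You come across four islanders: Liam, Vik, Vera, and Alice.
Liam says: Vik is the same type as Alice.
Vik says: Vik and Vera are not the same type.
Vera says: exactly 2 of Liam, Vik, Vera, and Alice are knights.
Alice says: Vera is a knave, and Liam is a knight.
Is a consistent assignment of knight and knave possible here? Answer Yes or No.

Yes

One consistent assignment: Liam=knight, Vik=knight, Vera=knave, Alice=knight.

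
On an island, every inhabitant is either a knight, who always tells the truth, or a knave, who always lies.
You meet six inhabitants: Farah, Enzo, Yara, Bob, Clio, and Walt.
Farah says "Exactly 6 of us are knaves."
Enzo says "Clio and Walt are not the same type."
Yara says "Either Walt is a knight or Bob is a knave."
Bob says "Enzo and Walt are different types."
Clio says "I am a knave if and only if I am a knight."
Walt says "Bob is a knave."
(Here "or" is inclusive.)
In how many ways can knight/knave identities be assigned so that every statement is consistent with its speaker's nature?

1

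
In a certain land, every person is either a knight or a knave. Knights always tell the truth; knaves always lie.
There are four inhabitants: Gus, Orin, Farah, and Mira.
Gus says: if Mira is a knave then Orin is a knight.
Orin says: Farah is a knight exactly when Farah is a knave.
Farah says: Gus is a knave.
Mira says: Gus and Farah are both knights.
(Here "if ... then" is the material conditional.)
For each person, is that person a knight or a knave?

Suppose Gus is a knight. Then Gus's statement "if Mira is a knave then Orin is a knight" would have to be true. Checking the 8 ways to assign the others, none is consistent with every speaker.
(For instance, with Orin=knave, Farah=knight, Mira=knave, Gus's claim "if Mira is a knave then Orin is a knight" comes out false where it would need to be true.)
So Gus must be a knave, making "if Mira is a knave then Orin is a knight" false. Taking Gus=knave, Orin=knave, Farah=knight, Mira=knave, each remaining statement checks out:
  Orin (knave): "Farah is a knight exactly when Farah is a knave" — false. ✓
  Farah (knight): "Gus is a knave" — true. ✓
  Mira (knave): "Gus and Farah are both knights" — false. ✓
This is the unique consistent assignment.

Gus is a knave, Orin is a knave, Farah is a knight, and Mira is a knave.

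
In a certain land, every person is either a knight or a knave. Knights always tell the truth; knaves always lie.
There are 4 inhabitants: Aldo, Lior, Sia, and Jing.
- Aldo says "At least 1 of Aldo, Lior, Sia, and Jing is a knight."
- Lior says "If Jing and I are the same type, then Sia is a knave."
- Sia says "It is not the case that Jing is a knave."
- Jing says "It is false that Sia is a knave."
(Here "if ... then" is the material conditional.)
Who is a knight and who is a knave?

Aldo is a knight, Lior is a knight, Sia is a knave, and Jing is a knave.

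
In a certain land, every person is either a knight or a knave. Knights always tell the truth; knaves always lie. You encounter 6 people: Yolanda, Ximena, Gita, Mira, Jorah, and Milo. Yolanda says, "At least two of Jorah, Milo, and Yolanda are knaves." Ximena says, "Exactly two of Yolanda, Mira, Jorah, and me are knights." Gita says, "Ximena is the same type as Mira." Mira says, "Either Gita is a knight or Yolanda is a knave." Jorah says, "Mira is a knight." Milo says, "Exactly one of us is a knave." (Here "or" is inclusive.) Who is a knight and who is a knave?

Yolanda is a knight, Ximena is a knight, Gita is a knave, Mira is a knave, Jorah is a knave, and Milo is a knave.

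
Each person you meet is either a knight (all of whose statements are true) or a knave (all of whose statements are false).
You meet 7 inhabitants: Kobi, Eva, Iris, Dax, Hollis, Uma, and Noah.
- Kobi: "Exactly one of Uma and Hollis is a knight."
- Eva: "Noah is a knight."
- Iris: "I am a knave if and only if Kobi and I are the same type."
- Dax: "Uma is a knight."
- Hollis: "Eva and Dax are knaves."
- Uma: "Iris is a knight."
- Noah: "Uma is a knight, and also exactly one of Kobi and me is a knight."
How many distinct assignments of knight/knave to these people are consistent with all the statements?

1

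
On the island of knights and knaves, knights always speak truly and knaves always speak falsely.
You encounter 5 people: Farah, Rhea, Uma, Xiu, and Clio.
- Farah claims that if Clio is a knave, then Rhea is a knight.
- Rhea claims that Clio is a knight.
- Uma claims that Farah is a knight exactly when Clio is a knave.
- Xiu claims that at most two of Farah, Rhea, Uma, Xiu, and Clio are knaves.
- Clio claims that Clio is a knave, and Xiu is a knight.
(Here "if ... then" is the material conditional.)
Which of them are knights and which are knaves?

Farah is a knave, Rhea is a knave, Uma is a knave, Xiu is a knave, and Clio is a knave.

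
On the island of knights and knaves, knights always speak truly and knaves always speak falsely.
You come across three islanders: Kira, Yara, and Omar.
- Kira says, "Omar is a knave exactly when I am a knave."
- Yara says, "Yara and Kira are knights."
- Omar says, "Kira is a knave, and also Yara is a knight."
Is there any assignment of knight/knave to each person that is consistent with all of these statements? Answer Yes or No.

No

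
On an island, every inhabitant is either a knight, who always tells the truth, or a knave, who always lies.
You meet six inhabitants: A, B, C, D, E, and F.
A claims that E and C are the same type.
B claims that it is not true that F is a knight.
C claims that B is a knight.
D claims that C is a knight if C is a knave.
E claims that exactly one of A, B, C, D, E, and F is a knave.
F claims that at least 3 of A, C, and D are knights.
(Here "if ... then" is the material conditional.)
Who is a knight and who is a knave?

A is a knave; "E and C are the same type" is False, as required.
Since B is a knight, "it is not true that F is a knight" needs to be true, which holds.
As a knight, C's statement "B is a knight" should be true; it is.
D is a knight, and the claim "C is a knight if C is a knave" is indeed true.
E (knave): "exactly one of A, B, C, D, E, and F is a knave" — False. ✓
F (knave): "at least 3 of A, C, and D are knights" — False. ✓

A is a knave, B is a knight, C is a knight, D is a knight, E is a knave, and F is a knave.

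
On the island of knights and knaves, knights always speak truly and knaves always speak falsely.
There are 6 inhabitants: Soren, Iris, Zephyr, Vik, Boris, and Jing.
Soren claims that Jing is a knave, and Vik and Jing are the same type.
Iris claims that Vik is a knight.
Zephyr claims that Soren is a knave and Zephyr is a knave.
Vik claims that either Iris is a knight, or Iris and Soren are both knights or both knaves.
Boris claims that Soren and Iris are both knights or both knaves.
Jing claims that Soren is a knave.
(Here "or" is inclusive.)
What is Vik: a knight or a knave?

Consistent assignments: {Soren=knight, Iris=knave, Zephyr=knave, Vik=knave, Boris=knave, Jing=knave}
In every consistent assignment, Vik is a knave.

Vik is a knave.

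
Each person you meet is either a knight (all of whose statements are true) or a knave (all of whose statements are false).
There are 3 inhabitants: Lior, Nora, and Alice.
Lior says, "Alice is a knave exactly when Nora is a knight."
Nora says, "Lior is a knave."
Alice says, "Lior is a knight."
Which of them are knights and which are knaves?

Lior is a knight, Nora is a knave, and Alice is a knight.

As a knight, Lior's statement "Alice is a knave exactly when Nora is a knight" should be true; it is.
Nora is a knave, and the claim "Lior is a knave" is indeed False.
Alice (knight): "Lior is a knight" — true. ✓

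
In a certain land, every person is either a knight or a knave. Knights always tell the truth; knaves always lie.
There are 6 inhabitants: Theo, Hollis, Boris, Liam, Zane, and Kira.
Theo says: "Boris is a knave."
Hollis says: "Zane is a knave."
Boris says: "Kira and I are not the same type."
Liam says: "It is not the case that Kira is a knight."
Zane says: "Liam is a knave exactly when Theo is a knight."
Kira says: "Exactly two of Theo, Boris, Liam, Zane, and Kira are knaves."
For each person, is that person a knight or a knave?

Since Theo is a knight, "Boris is a knave" needs to be True, which holds.
Since Hollis is a knight, "Zane is a knave" needs to be True, which holds.
Boris is a knave, and the claim "Kira and I are not the same type" is indeed false.
Liam is a knight; "it is not the case that Kira is a knight" is True, as required.
Zane is a knave, and the claim "Liam is a knave exactly when Theo is a knight" is indeed false.
As a knave, Kira's statement "exactly two of Theo, Boris, Liam, Zane, and Kira are knaves" should be false; it is.

Knights: Theo, Hollis, and Liam. Knaves: Boris, Zane, and Kira.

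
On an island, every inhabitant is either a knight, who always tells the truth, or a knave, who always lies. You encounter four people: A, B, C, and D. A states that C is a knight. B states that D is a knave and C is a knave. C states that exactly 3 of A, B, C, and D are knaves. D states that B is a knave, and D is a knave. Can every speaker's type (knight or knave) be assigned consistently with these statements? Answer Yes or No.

No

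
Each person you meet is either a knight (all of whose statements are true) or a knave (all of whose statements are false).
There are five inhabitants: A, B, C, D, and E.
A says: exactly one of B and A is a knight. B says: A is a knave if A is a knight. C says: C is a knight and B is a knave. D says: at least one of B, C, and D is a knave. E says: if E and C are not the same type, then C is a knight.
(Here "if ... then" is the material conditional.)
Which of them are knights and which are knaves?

A (knight): "exactly one of B and A is a knight" — True. ✓
B is a knave, so "A is a knave if A is a knight" must be false — and it is.
C (knight): "C is a knight and B is a knave" — True. ✓
Since D is a knight, "at least one of B, C, and D is a knave" needs to be True, which holds.
E is a knight, and the claim "if E and C are not the same type, then C is a knight" is indeed True.

A is a knight, B is a knave, C is a knight, D is a knight, and E is a knight.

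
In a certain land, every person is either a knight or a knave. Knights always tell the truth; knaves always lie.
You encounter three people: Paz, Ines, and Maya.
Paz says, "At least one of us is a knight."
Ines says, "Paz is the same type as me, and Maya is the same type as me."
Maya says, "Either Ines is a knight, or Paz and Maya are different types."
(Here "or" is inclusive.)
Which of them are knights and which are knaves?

Since Paz is a knight, "at least one of us is a knight" needs to be true, which holds.
Since Ines is a knight, "Paz is the same type as me, and Maya is the same type as me" needs to be true, which holds.
Maya is a knight; "either Ines is a knight, or Paz and Maya are different types" is true, as required.

Paz is a knight, Ines is a knight, and Maya is a knight.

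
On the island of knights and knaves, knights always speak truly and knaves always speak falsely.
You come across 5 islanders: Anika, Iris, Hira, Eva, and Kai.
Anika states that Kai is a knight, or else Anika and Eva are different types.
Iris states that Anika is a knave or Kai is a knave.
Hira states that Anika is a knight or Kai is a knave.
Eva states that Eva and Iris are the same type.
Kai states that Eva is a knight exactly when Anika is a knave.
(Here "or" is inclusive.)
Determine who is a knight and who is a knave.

Suppose Anika is a knight. Then Anika's statement "Kai is a knight, or else Anika and Eva are different types" would have to be true. Checking the 16 ways to assign the others, none is consistent with every speaker.
(For instance, with Iris=knight, Hira=knight, Eva=knave, Kai=knave, Kai's claim "Eva is a knight exactly when Anika is a knave" comes out true where it would need to be false.)
So Anika must be a knave, making "Kai is a knight, or else Anika and Eva are different types" false. Taking Anika=knave, Iris=knight, Hira=knight, Eva=knave, Kai=knave, each remaining statement checks out:
  Iris (knight): "Anika is a knave or Kai is a knave" — true. ✓
  Hira (knight): "Anika is a knight or Kai is a knave" — true. ✓
  Eva (knave): "Eva and Iris are the same type" — false. ✓
  Kai (knave): "Eva is a knight exactly when Anika is a knave" — false. ✓
This is the unique consistent assignment.

Anika is a knave, Iris is a knight, Hira is a knight, Eva is a knave, and Kai is a knave.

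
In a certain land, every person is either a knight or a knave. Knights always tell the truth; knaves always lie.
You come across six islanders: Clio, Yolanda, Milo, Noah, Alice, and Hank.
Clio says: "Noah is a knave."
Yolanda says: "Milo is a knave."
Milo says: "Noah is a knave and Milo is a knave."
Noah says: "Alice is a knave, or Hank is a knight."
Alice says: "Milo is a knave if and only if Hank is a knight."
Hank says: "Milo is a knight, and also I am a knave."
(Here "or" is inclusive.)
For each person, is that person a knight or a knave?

Clio is a knave, Yolanda is a knight, Milo is a knave, Noah is a knight, Alice is a knave, and Hank is a knave.

Since Clio is a knave, "Noah is a knave" needs to be false, which holds.
Yolanda (knight): "Milo is a knave" — true. ✓
As a knave, Milo's statement "Noah is a knave and Milo is a knave" should be false; it is.
Noah is a knight, and the claim "Alice is a knave, or Hank is a knight" is indeed true.
Alice is a knave; "Milo is a knave if and only if Hank is a knight" is false, as required.
Hank (knave): "Milo is a knight, and also I am a knave" — false. ✓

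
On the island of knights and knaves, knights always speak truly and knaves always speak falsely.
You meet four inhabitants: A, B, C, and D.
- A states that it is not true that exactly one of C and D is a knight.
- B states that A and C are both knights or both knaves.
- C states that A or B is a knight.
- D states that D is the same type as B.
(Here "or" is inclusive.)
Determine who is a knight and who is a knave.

A is a knight, B is a knight, C is a knight, and D is a knight.

A is a knight, and the claim "it is not true that exactly one of C and D is a knight" is indeed true.
Since B is a knight, "A and C are both knights or both knaves" needs to be true, which holds.
As a knight, C's statement "A or B is a knight" should be true; it is.
Since D is a knight, "D is the same type as B" needs to be true, which holds.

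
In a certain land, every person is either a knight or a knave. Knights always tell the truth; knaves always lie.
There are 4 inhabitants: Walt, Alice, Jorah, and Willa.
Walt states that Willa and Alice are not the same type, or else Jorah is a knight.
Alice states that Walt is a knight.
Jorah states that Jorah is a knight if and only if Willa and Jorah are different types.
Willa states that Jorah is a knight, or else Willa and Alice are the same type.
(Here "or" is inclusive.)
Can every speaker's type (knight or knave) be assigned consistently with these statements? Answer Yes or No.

No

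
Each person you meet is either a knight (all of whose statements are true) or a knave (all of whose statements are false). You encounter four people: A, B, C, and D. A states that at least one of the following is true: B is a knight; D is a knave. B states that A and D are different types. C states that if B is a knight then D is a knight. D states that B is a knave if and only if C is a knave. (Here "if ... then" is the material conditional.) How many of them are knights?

The unique consistent assignment is A=knight, B=knight, C=knave, D=knave.
That has 2 knights.

2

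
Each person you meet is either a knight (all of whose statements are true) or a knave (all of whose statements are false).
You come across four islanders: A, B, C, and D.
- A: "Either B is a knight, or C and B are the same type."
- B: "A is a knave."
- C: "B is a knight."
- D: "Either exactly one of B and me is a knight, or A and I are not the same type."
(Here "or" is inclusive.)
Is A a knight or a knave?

A is a knight.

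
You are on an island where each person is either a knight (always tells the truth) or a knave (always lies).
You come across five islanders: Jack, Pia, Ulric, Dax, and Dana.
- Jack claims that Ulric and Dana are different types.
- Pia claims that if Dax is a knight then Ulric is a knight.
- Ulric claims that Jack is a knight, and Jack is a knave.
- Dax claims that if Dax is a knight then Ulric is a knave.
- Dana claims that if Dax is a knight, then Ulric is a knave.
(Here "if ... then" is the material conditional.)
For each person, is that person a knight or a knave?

Knights: Jack, Dax, and Dana. Knaves: Pia and Ulric.

Since Jack is a knight, "Ulric and Dana are different types" needs to be True, which holds.
Pia is a knave; "if Dax is a knight then Ulric is a knight" is False, as required.
As a knave, Ulric's statement "Jack is a knight, and Jack is a knave" should be False; it is.
As a knight, Dax's statement "if Dax is a knight then Ulric is a knave" should be True; it is.
Dana (knight): "if Dax is a knight, then Ulric is a knave" — True. ✓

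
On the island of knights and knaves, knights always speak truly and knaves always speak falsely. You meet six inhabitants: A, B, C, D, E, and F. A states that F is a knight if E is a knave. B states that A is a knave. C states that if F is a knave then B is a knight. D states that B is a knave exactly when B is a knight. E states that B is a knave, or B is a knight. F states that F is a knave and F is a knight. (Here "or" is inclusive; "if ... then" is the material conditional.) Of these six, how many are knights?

2

The unique consistent assignment is A=knight, B=knave, C=knave, D=knave, E=knight, F=knave.
That has 2 knights.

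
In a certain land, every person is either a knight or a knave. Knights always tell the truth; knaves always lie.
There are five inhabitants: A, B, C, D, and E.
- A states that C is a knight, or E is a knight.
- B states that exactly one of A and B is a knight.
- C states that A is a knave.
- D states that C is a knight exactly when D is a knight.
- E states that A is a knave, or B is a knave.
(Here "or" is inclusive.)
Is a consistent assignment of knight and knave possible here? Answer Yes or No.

No

Checking all 32 assignments, each has at least one speaker whose statement's truth value contradicts their type.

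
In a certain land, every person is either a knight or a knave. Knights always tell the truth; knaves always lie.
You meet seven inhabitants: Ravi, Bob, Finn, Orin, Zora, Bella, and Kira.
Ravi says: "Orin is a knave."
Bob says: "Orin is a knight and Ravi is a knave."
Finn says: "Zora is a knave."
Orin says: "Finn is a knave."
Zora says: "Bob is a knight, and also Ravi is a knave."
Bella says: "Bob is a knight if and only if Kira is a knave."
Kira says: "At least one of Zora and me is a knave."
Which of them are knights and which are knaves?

Ravi is a knight, Bob is a knave, Finn is a knight, Orin is a knave, Zora is a knave, Bella is a knight, and Kira is a knight.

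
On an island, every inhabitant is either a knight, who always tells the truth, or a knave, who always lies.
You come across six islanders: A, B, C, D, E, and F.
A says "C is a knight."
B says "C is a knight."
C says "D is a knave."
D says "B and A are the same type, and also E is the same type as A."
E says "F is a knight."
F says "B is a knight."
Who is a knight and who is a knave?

A is a knave, so "C is a knight" must be false — and it is.
As a knave, B's statement "C is a knight" should be false; it is.
C (knave): "D is a knave" — false. ✓
D is a knight, and the claim "B and A are the same type, and also E is the same type as A" is indeed true.
E is a knave, and the claim "F is a knight" is indeed false.
As a knave, F's statement "B is a knight" should be false; it is.

A is a knave, B is a knave, C is a knave, D is a knight, E is a knave, and F is a knave.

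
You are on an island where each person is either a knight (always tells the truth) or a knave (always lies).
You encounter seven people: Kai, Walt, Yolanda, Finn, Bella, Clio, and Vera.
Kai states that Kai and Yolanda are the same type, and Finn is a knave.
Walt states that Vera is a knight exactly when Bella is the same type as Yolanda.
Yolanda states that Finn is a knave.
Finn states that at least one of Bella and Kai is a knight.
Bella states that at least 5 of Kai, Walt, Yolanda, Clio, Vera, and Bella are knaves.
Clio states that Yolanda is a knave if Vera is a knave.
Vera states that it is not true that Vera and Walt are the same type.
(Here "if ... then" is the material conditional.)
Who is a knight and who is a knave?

Kai is a knave, Walt is a knave, Yolanda is a knight, Finn is a knave, Bella is a knave, Clio is a knight, and Vera is a knight.

Kai is a knave; "Kai and Yolanda are the same type, and Finn is a knave" is false, as required.
Since Walt is a knave, "Vera is a knight exactly when Bella is the same type as Yolanda" needs to be false, which holds.
Yolanda (knight): "Finn is a knave" — true. ✓
Finn is a knave, so "at least one of Bella and Kai is a knight" must be false — and it is.
Bella is a knave; "at least 5 of Kai, Walt, Yolanda, Clio, Vera, and Bella are knaves" is false, as required.
As a knight, Clio's statement "Yolanda is a knave if Vera is a knave" should be true; it is.
As a knight, Vera's statement "it is not true that Vera and Walt are the same type" should be true; it is.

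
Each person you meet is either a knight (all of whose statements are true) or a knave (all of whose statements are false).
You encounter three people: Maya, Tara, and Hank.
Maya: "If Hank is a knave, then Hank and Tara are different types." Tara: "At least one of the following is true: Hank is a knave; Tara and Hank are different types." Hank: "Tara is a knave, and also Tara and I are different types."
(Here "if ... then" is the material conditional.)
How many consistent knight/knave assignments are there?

Consistent assignments:
  Maya=knight, Tara=knight, Hank=knave

1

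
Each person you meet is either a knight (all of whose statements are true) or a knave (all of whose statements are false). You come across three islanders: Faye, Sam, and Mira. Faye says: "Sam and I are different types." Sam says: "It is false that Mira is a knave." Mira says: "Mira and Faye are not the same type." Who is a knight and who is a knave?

Knights: none. Knaves: Faye, Sam, and Mira.

Suppose Faye is a knight. Then Faye's statement "Sam and I are different types" would have to be true. Checking the 4 ways to assign the others, none is consistent with every speaker.
(For instance, with Sam=knave, Mira=knave, Mira's claim "Mira and Faye are not the same type" comes out true where it would need to be false.)
So Faye must be a knave, making "Sam and I are different types" false. Taking Faye=knave, Sam=knave, Mira=knave, each remaining statement checks out:
  Sam (knave): "it is false that Mira is a knave" — false. ✓
  Mira (knave): "Mira and Faye are not the same type" — false. ✓
This is the unique consistent assignment.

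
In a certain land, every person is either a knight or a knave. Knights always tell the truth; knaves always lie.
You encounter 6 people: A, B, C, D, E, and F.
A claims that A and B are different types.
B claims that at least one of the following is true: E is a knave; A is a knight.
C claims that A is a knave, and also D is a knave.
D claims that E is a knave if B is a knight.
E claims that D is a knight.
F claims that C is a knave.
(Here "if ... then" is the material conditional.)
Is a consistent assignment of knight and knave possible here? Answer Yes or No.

Yes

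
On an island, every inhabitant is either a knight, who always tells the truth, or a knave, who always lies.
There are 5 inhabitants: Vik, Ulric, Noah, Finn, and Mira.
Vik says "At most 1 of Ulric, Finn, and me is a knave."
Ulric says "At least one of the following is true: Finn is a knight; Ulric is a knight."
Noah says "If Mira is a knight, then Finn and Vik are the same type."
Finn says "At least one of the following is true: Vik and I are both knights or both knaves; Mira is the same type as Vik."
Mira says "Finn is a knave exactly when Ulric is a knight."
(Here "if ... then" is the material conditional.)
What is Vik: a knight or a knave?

Vik is a knight.

Consistent assignments: {Vik=knight, Ulric=knight, Noah=knight, Finn=knight, Mira=knave}
In every consistent assignment, Vik is a knight.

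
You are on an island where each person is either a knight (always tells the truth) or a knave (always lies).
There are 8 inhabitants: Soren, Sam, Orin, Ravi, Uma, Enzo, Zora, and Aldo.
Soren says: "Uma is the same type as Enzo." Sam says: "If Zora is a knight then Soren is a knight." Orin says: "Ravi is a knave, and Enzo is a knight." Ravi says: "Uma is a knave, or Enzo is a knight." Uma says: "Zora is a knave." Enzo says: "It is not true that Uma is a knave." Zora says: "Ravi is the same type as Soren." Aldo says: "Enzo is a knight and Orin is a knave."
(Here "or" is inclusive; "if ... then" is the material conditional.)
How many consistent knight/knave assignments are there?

Consistent assignments:
  Soren=knight, Sam=knight, Orin=knave, Ravi=knight, Uma=knave, Enzo=knave, Zora=knight, Aldo=knave

1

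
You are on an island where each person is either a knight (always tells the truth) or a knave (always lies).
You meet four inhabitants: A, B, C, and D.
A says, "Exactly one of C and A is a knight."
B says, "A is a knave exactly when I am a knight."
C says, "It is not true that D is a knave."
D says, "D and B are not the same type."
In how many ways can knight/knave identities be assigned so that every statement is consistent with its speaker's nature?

1

Consistent assignments:
  A=knave, B=knave, C=knave, D=knave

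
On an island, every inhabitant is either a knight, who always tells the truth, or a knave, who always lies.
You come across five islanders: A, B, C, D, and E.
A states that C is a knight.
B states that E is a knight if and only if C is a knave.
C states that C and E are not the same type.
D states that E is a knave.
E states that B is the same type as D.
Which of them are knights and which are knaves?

A is a knave, so "C is a knight" must be False — and it is.
B is a knave, and the claim "E is a knight if and only if C is a knave" is indeed False.
As a knave, C's statement "C and E are not the same type" should be False; it is.
D (knight): "E is a knave" — True. ✓
E (knave): "B is the same type as D" — False. ✓

A is a knave, B is a knave, C is a knave, D is a knight, and E is a knave.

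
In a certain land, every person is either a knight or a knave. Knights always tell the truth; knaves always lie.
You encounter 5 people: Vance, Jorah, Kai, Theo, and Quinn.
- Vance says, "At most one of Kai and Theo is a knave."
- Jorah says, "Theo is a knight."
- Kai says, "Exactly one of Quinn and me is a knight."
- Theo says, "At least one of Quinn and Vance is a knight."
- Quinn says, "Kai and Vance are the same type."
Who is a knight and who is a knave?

Vance is a knight, Jorah is a knight, Kai is a knave, Theo is a knight, and Quinn is a knave.

Suppose Vance is a knave. Then Vance's statement "at most one of Kai and Theo is a knave" would have to be false. Checking the 16 ways to assign the others, none is consistent with every speaker.
(For instance, with Jorah=knight, Kai=knave, Theo=knight, Quinn=knave, Vance's claim "at most one of Kai and Theo is a knave" comes out true where it would need to be false.)
So Vance must be a knight, making "at most one of Kai and Theo is a knave" true. Taking Vance=knight, Jorah=knight, Kai=knave, Theo=knight, Quinn=knave, each remaining statement checks out:
  Jorah (knight): "Theo is a knight" — true. ✓
  Kai (knave): "exactly one of Quinn and me is a knight" — false. ✓
  Theo (knight): "at least one of Quinn and Vance is a knight" — true. ✓
  Quinn (knave): "Kai and Vance are the same type" — false. ✓
This is the unique consistent assignment.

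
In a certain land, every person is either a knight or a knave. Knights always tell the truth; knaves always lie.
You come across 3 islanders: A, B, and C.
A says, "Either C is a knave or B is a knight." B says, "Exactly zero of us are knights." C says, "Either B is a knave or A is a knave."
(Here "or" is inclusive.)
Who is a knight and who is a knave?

Knights: C. Knaves: A and B.

Since A is a knave, "either C is a knave or B is a knight" needs to be false, which holds.
B is a knave, and the claim "exactly zero of us are knights" is indeed false.
As a knight, C's statement "either B is a knave or A is a knave" should be true; it is.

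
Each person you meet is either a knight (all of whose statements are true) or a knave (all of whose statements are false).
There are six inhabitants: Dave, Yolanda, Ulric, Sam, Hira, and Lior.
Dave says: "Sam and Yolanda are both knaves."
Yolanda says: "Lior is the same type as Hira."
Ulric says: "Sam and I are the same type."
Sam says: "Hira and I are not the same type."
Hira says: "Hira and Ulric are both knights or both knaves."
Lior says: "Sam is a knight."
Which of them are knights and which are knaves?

Dave is a knave, Yolanda is a knave, Ulric is a knight, Sam is a knight, Hira is a knave, and Lior is a knight.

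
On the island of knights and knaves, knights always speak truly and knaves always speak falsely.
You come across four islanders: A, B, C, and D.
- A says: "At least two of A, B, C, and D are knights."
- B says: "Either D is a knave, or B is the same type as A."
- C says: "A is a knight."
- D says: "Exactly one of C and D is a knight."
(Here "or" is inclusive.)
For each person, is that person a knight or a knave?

Knights: B. Knaves: A, C, and D.

Since A is a knave, "at least two of A, B, C, and D are knights" needs to be False, which holds.
B is a knight; "either D is a knave, or B is the same type as A" is True, as required.
As a knave, C's statement "A is a knight" should be False; it is.
D is a knave, and the claim "exactly one of C and D is a knight" is indeed False.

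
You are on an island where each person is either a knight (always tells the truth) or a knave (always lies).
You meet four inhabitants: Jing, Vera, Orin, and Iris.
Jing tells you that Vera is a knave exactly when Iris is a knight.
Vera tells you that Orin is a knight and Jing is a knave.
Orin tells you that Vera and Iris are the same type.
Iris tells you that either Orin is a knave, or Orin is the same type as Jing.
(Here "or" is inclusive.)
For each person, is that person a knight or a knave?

Jing is a knight, Vera is a knave, Orin is a knave, and Iris is a knight.

Suppose Jing is a knave. Then Jing's statement "Vera is a knave exactly when Iris is a knight" would have to be false. Checking the 8 ways to assign the others, none is consistent with every speaker.
(For instance, with Vera=knave, Orin=knave, Iris=knight, Jing's claim "Vera is a knave exactly when Iris is a knight" comes out true where it would need to be false.)
So Jing must be a knight, making "Vera is a knave exactly when Iris is a knight" true. Taking Jing=knight, Vera=knave, Orin=knave, Iris=knight, each remaining statement checks out:
  Vera (knave): "Orin is a knight and Jing is a knave" — false. ✓
  Orin (knave): "Vera and Iris are the same type" — false. ✓
  Iris (knight): "either Orin is a knave, or Orin is the same type as Jing" — true. ✓
This is the unique consistent assignment.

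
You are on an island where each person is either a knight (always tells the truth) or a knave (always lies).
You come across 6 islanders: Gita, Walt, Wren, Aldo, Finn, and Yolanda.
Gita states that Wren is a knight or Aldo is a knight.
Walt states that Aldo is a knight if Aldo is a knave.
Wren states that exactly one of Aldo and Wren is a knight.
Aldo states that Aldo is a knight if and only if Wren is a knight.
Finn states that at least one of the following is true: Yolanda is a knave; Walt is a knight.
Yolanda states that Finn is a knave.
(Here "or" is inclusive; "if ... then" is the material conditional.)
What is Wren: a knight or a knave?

Wren is a knight.

Consistent assignments: {Gita=knight, Walt=knave, Wren=knight, Aldo=knave, Finn=knight, Yolanda=knave}; {Gita=knight, Walt=knave, Wren=knight, Aldo=knave, Finn=knave, Yolanda=knight}
In every consistent assignment, Wren is a knight.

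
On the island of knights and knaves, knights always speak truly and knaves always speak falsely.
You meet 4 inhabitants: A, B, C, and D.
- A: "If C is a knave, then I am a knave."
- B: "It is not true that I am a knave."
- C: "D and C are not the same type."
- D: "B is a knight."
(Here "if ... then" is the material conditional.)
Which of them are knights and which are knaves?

Knights: A and C. Knaves: B and D.

As a knight, A's statement "if C is a knave, then I am a knave" should be True; it is.
Since B is a knave, "it is not true that I am a knave" needs to be false, which holds.
As a knight, C's statement "D and C are not the same type" should be True; it is.
D is a knave, and the claim "B is a knight" is indeed false.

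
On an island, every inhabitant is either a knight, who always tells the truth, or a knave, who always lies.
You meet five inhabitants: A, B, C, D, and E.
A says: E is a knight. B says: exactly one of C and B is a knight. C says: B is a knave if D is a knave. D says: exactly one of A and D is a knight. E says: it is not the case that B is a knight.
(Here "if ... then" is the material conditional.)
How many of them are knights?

The unique consistent assignment is A=knave, B=knight, C=knave, D=knave, E=knave.
That has 1 knight.

1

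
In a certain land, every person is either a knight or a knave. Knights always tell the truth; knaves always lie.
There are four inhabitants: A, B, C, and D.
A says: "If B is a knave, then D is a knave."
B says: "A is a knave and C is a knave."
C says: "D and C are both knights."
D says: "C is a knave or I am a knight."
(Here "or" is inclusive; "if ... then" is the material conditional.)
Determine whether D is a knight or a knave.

Consistent assignments: {A=knave, B=knave, C=knight, D=knight}
In every consistent assignment, D is a knight.

D is a knight.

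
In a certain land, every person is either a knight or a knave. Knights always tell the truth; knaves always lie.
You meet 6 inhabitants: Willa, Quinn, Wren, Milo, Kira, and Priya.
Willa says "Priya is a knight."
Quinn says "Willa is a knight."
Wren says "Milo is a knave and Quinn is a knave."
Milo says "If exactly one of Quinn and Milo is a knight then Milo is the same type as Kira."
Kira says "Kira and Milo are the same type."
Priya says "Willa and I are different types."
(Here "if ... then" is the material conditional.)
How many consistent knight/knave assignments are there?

1

Consistent assignments:
  Willa=knave, Quinn=knave, Wren=knave, Milo=knight, Kira=knight, Priya=knave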